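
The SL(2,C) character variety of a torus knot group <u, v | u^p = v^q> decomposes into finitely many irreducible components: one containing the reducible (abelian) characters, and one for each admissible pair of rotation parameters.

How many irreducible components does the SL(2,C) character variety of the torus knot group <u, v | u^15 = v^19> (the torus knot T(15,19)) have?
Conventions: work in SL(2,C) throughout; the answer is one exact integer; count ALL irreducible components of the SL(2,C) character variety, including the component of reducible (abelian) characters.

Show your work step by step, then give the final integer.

For T(15,19): irreducibility forces the central element u^15 = v^19 to one of +I, -I.
This locks tr(u) to 2*cos(pi*alpha/15), alpha in 1..14, and tr(v) to 2*cos(pi*beta/19), beta in 1..18, on each component of irreducible characters.
Consistency of u^15 = (-1)^alpha I with v^19 = (-1)^beta I forces alpha = beta (mod 2).
count pairs: odd alpha (7 choices) x odd beta (9), plus even alpha (7) x even beta (9): 7*9 + 7*9 = 126.
That is 126 components of irreducible characters, and with the reducible (abelian) component the total is 127.

127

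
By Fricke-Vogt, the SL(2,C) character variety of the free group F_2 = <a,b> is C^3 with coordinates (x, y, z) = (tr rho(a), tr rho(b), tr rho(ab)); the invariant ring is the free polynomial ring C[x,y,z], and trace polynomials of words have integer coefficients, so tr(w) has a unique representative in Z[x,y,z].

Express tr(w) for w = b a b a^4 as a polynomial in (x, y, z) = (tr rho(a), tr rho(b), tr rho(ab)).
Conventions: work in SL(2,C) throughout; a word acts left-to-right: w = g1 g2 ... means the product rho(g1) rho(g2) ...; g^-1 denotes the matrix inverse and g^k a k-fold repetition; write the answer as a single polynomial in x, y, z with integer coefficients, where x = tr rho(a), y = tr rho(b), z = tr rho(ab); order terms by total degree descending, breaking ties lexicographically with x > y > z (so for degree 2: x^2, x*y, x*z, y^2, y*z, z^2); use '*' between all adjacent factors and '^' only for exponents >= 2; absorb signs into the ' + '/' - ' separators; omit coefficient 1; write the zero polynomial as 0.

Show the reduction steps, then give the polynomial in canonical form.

tr(b a b a) = tr(a b) tr(a b) - tr(1)  (split on a) = z^2 - 2
use: tr(b a b) = tr(b) tr(a b) - tr(a)  (reduce the b square) = y*z - x
tr(b a b a^2) = tr(a) tr(b a b a) - tr(b a b)  (reduce the a square) = x*z^2 - y*z - x
tr(b a b a^3) = tr(a) tr(b a b a^2) - tr(b a b a)  (reduce the a square) = x^2*z^2 - x*y*z - x^2 - z^2 + 2
apply: tr(b a b a^4) = tr(a) tr(b a b a^3) - tr(b a b a^2)  (reduce the a square) = x^3*z^2 - x^2*y*z - x^3 - 2*x*z^2 + y*z + 3*x

x^3*z^2 - x^2*y*z - x^3 - 2*x*z^2 + y*z + 3*x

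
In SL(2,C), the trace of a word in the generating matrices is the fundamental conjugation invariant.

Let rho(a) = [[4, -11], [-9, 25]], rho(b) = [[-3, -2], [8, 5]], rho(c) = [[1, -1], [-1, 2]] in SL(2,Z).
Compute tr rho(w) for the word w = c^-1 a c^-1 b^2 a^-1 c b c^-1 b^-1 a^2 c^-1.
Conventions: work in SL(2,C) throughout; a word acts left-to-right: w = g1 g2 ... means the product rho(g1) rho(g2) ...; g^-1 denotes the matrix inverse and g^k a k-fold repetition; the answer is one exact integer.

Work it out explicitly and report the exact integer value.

rho(c^-1) = [[2, 1], [1, 1]]
... * rho(a) = [[4, -11], [-9, 25]]  ->  [[-1, 3], [-5, 14]]
... * rho(c^-1) = [[2, 1], [1, 1]]  ->  [[1, 2], [4, 9]]
... * rho(b) = [[-3, -2], [8, 5]]  ->  [[13, 8], [60, 37]]
... * rho(b) = [[-3, -2], [8, 5]]  ->  [[25, 14], [116, 65]]
... * rho(a^-1) = [[25, 11], [9, 4]]  ->  [[751, 331], [3485, 1536]]
... * rho(c) = [[1, -1], [-1, 2]]  ->  [[420, -89], [1949, -413]]
... * rho(b) = [[-3, -2], [8, 5]]  ->  [[-1972, -1285], [-9151, -5963]]
... * rho(c^-1) = [[2, 1], [1, 1]]  ->  [[-5229, -3257], [-24265, -15114]]
... * rho(b^-1) = [[5, 2], [-8, -3]]  ->  [[-89, -687], [-413, -3188]]
... * rho(a) = [[4, -11], [-9, 25]]  ->  [[5827, -16196], [27040, -75157]]
... * rho(a) = [[4, -11], [-9, 25]]  ->  [[169072, -468997], [784573, -2176365]]
... * rho(c^-1) = [[2, 1], [1, 1]]  ->  [[-130853, -299925], [-607219, -1391792]]
tr = -130853 + -1391792 = -1522645

-1522645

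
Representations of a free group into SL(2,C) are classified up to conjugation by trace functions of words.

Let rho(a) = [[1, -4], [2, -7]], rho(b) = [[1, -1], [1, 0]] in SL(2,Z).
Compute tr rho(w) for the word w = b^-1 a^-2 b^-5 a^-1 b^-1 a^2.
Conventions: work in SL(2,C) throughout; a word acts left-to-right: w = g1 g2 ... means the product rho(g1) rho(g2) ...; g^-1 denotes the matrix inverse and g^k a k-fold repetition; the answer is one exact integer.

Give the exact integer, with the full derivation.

rho(b^-1) = [[0, 1], [-1, 1]]
... * rho(a^-1) = [[-7, 4], [-2, 1]]  ->  [[-2, 1], [5, -3]]
... * rho(a^-1) = [[-7, 4], [-2, 1]]  ->  [[12, -7], [-29, 17]]
... * rho(b^-1) = [[0, 1], [-1, 1]]  ->  [[7, 5], [-17, -12]]
... * rho(b^-1) = [[0, 1], [-1, 1]]  ->  [[-5, 12], [12, -29]]
... * rho(b^-1) = [[0, 1], [-1, 1]]  ->  [[-12, 7], [29, -17]]
... * rho(b^-1) = [[0, 1], [-1, 1]]  ->  [[-7, -5], [17, 12]]
... * rho(b^-1) = [[0, 1], [-1, 1]]  ->  [[5, -12], [-12, 29]]
... * rho(a^-1) = [[-7, 4], [-2, 1]]  ->  [[-11, 8], [26, -19]]
... * rho(b^-1) = [[0, 1], [-1, 1]]  ->  [[-8, -3], [19, 7]]
... * rho(a) = [[1, -4], [2, -7]]  ->  [[-14, 53], [33, -125]]
... * rho(a) = [[1, -4], [2, -7]]  ->  [[92, -315], [-217, 743]]
tr = 92 + 743 = 835

835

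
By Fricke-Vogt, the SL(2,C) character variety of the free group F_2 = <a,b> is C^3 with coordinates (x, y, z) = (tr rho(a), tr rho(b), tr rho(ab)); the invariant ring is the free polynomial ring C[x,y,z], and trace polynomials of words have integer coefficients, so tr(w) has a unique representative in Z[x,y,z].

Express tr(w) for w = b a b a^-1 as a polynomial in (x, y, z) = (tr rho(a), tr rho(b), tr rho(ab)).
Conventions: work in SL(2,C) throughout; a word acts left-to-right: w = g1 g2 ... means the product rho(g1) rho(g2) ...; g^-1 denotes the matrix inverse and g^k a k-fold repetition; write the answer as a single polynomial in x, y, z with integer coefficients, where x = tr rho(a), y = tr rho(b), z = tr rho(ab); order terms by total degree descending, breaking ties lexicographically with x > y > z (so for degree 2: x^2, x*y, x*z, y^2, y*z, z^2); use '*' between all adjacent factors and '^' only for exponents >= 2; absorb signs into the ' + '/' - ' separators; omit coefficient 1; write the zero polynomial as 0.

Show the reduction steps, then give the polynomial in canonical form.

x*y*z - x^2 - z^2 + 2

reduce: tr(b a b) = tr(b) * tr(a b) - tr(a) = y*z - x
so tr(b a b a) = tr(b a) * tr(b a) - tr(1)   [split at repeated b] = z^2 - 2
tr(b a b a^-1) = tr(b a b) * tr(a) - tr(b a b a) = x*y*z - x^2 - z^2 + 2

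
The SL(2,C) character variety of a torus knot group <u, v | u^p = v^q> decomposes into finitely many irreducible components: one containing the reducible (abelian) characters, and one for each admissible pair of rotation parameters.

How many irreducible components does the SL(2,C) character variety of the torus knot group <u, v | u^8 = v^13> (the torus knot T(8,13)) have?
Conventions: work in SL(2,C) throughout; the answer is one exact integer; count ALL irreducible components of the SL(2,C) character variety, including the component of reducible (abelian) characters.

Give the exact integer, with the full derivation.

Gamma = < u, v | u^8 = v^13 > (torus knot T(8,13)); the central element u^8 = v^13 acts as +I or -I in any irreducible SL(2,C) representation.
So on each irreducible component the traces are pinned: tr(u) = 2*cos(pi*alpha/8) with 1 <= alpha <= 7, tr(v) = 2*cos(pi*beta/13) with 1 <= beta <= 12.
Consistency of u^8 = (-1)^alpha I with v^13 = (-1)^beta I forces alpha = beta (mod 2).
Enumerate parity-matched pairs: 4*6 odd-odd plus 3*6 even-even gives 42.
components with irreducible characters: 42; plus the single component of reducible (abelian) characters: total 43.

43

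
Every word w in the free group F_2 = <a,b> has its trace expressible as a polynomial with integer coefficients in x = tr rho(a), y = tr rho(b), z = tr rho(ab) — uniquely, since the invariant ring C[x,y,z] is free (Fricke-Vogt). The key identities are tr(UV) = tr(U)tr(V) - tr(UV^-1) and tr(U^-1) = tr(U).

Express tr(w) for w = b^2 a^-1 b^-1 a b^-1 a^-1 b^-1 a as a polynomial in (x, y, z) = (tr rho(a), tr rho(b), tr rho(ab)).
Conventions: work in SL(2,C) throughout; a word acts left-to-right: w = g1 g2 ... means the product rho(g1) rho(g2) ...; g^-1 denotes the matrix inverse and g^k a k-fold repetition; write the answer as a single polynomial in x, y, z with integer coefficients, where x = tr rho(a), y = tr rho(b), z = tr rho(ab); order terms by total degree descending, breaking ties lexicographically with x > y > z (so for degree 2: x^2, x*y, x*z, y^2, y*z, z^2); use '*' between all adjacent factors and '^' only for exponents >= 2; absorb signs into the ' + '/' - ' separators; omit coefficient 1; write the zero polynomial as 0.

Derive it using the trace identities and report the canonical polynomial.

-x^2*y^3*z^2 + 2*x^3*y^2*z + x*y^4*z + 2*x*y^2*z^3 - x^4*y - x^2*y^3 - 2*x^2*y*z^2 - y^3*z^2 - y*z^4 - 5*x*y^2*z + 5*x^2*y + y^3 + 5*y*z^2 - 3*y

use: trace(b a b) = trace(b) * trace(a b) - trace(a)   [square of b] = y*z - x
trace(b a b a) = trace(a b) * trace(a b) - trace(1)   [split at a repeated a] = z^2 - 2
trace(a b a^-1 b) = trace(b a b) * trace(a) - trace(b a b a)   [inverse elimination on a] = x*y*z - x^2 - z^2 + 2
trace(b a^-1 b^-1 a) = trace(a b a^-1) * trace(b) - trace(a b a^-1 b)   [inverse elimination on b] = -x*y*z + x^2 + y^2 + z^2 - 2
use: trace(a b a) = trace(a) * trace(b a) - trace(b)   [square of a] = x*z - y
apply: trace(a b a b a) = trace(a) * trace(b a b a) - trace(b a b)   [square of a] = x*z^2 - y*z - x
trace(a b a b a b) = trace(b a b a) * trace(b a) - trace(a b)   [split at a repeated b] = z^3 - 3*z
trace(b a b a b^-1 a) = trace(a b a b a) * trace(b) - trace(a b a b a b)   [inverse elimination on b] = x*y*z^2 - y^2*z - z^3 - x*y + 3*z
trace(a b^-1 a^-1 b a b) = trace(b a b a b^-1) * trace(a) - trace(b a b a b^-1 a)   [inverse elimination on a] = -x*y*z^2 + x^2*z + y^2*z + z^3 - 3*z
use: trace(a^2) = trace(a) * trace(a) - trace(1)   [square of a] = x^2 - 2
use: trace(b^2 a^2) = trace(b) * trace(a^2 b) - trace(a^2)   [square of b] = x*y*z - x^2 - y^2 + 2
trace(a b^2 a^2) = trace(a) * trace(b^2 a^2) - trace(b^2 a)   [square of a] = x^2*y*z - x^3 - x*y^2 - y*z + 3*x
trace(a^3 b a b) = trace(a) * trace(b a b a^2) - trace(b a b a)   [square of a] = x^2*z^2 - x*y*z - x^2 - z^2 + 2
trace(a b a^2) = trace(a) * trace(a b a) - trace(a b)   [square of a] = x^2*z - x*y - z
trace(a^3 b a) = trace(a) * trace(a b a^2) - trace(a b a)   [square of a] = x^3*z - x^2*y - 2*x*z + y
trace(a b a b^2 a^2) = trace(b) * trace(a^3 b a b) - trace(a^3 b a)   [square of b] = x^2*y*z^2 - x^3*z - x*y^2*z - y*z^2 + 2*x*z + y
use: trace(b a b a b^2 a) = trace(b) * trace(a b a b a b) - trace(a b a b a)   [square of b] = y*z^3 - x*z^2 - 2*y*z + x
trace(b a b a b) = trace(b) * trace(a b a b) - trace(a b a)   [square of b] = y*z^2 - x*z - y
trace(b a b a b^2) = trace(b) * trace(b a b a b) - trace(b a b a)   [square of b] = y^2*z^2 - x*y*z - y^2 - z^2 + 2
apply: trace(a b a b^2 a^2 b) = trace(a) * trace(b a b a b^2 a) - trace(b a b a b^2)   [square of a] = x*y*z^3 - x^2*z^2 - y^2*z^2 - x*y*z + x^2 + y^2 + z^2 - 2
apply: trace(b a b^2 a^2 b^-1 a) = trace(a b a b^2 a^2) * trace(b) - trace(a b a b^2 a^2 b)   [inverse elimination on b] = x^2*y^2*z^2 - x^3*y*z - x*y^3*z - x*y*z^3 + x^2*z^2 + 3*x*y*z - x^2 - z^2 + 2
trace(a b^-1 a^-1 b a b^2 a) = trace(b a b^2 a^2 b^-1) * trace(a) - trace(b a b^2 a^2 b^-1 a)   [inverse elimination on a] = -x^2*y^2*z^2 + 2*x^3*y*z + x*y^3*z + x*y*z^3 - x^4 - x^2*y^2 - x^2*z^2 - 4*x*y*z + 4*x^2 + z^2 - 2
trace(b a b^2 a b) = trace(b) * trace(a b^2 a b) - trace(a b^2 a)   [square of b] = y^2*z^2 - 2*x*y*z + x^2 - 2
trace(a b^2 a b a) = trace(b) * trace(a b a^2 b) - trace(a b a^2)   [square of b] = x*y*z^2 - x^2*z - y^2*z + z
apply: trace(b a b^2 a b a b) = trace(b) * trace(a b^2 a b a b) - trace(a b^2 a b a)   [square of b] = y^2*z^3 - 2*x*y*z^2 + x^2*z - y^2*z + x*y - z
trace(a b a b a b a b) = trace(b a b a b a) * trace(b a) - trace(a b a b)   [split at a repeated b] = z^4 - 4*z^2 + 2
trace(a b a b a b a) = trace(a) * trace(b a b a b a) - trace(b a b a b)   [square of a] = x*z^3 - y*z^2 - 2*x*z + y
apply: trace(b a b^2 a b a b a) = trace(b) * trace(a b a b a b a b) - trace(a b a b a b a)   [square of b] = y*z^4 - x*z^3 - 3*y*z^2 + 2*x*z + y
trace(a^-1 b a b^2 a b a b) = trace(b a b^2 a b a b) * trace(a) - trace(b a b^2 a b a b a)   [inverse elimination on a] = x*y^2*z^3 - 2*x^2*y*z^2 - y*z^4 + x^3*z - x*y^2*z + x*z^3 + x^2*y + 3*y*z^2 - 3*x*z - y
use: trace(a b^-1 a^-1 b a b^2 a b) = trace(a^-1 b a b^2 a b a) * trace(b) - trace(a^-1 b a b^2 a b a b)   [inverse elimination on b] = -x*y^2*z^3 + 2*x^2*y*z^2 + y^3*z^2 + y*z^4 - x^3*z - x*y^2*z - x*z^3 - 3*y*z^2 + 3*x*z - y
trace(b^-1 a b^-1 a^-1 b a b^2 a) = trace(a b^-1 a^-1 b a b^2 a) * trace(b) - trace(a b^-1 a^-1 b a b^2 a b)   [inverse elimination on b] = -x^2*y^3*z^2 + 2*x^3*y^2*z + x*y^4*z + 2*x*y^2*z^3 - x^4*y - x^2*y^3 - 3*x^2*y*z^2 - y^3*z^2 - y*z^4 + x^3*z - 3*x*y^2*z + x*z^3 + 4*x^2*y + 4*y*z^2 - 3*x*z - y
trace(a b^2 a^-1 b^-1 a b^-1 a^-1 b) = trace(b^-1 a b^-1 a^-1 b a b^2) * trace(a) - trace(b^-1 a b^-1 a^-1 b a b^2 a)   [inverse elimination on a] = x^2*y^3*z^2 - 2*x^3*y^2*z - x*y^4*z - 2*x*y^2*z^3 + x^4*y + x^2*y^3 + 2*x^2*y*z^2 + y^3*z^2 + y*z^4 + 4*x*y^2*z - 4*x^2*y - 4*y*z^2 + y
apply: trace(b^2 a^-1 b^-1 a b^-1 a^-1 b^-1 a) = trace(a b^2 a^-1 b^-1 a b^-1 a^-1) * trace(b) - trace(a b^2 a^-1 b^-1 a b^-1 a^-1 b)   [inverse elimination on b] = -x^2*y^3*z^2 + 2*x^3*y^2*z + x*y^4*z + 2*x*y^2*z^3 - x^4*y - x^2*y^3 - 2*x^2*y*z^2 - y^3*z^2 - y*z^4 - 5*x*y^2*z + 5*x^2*y + y^3 + 5*y*z^2 - 3*y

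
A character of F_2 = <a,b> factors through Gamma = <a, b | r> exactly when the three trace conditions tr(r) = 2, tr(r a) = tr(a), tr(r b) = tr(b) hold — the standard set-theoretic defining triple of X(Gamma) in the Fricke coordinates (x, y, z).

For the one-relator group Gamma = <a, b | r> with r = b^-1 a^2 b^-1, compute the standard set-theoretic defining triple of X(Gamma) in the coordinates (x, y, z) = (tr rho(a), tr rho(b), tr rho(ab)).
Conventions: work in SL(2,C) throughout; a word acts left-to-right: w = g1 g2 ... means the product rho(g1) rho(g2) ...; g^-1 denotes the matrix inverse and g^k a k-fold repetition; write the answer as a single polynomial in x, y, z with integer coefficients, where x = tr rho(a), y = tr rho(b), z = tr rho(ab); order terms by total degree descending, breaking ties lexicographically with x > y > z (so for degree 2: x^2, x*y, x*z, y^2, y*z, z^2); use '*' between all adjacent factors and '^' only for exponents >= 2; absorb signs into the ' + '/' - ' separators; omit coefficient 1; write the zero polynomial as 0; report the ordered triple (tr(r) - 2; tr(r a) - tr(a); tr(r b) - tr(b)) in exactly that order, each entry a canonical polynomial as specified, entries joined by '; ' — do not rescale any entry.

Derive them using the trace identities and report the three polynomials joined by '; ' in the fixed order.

trace(a^2) = trace(a) trace(a) - trace(1)   [square of a] = x^2 - 2
trace(a^2 b) = trace(a) trace(b a) - trace(b)   [square of a] = x*z - y
so trace(a^2 b^-1) = trace(a^2) trace(b) - trace(a^2 b)   [inverse elimination on b] = x^2*y - x*z - y
so trace(b^-1 a^2 b^-1) = trace(a^2 b^-1) trace(b) - trace(a^2)   [inverse elimination on b] = x^2*y^2 - x*y*z - x^2 - y^2 + 2
reduce: trace(a^3) = trace(a) trace(a^2) - trace(a) = x^3 - 3*x
trace(a^3 b) = trace(a) trace(b a^2) - trace(b a) = x^2*z - x*y - z
trace(a b^-1 a^2) = trace(a^3) trace(b) - trace(a^3 b) = x^3*y - x^2*z - 2*x*y + z
so trace(b a b a) = trace(a b) trace(a b) - trace(1)   [split at repeated a] = z^2 - 2
so trace(b a b) = trace(b) trace(a b) - trace(a) = y*z - x
reduce: trace(a^2 b a b) = trace(a) trace(b a b a) - trace(b a b) = x*z^2 - y*z - x
trace(a b^-1 a^2 b) = trace(a^2 b a) trace(b) - trace(a^2 b a b) = x^2*y*z - x*y^2 - x*z^2 + x
reduce: trace(b^-1 a^2 b^-1 a) = trace(a b^-1 a^2) trace(b) - trace(a b^-1 a^2 b) = x^3*y^2 - 2*x^2*y*z - x*y^2 + x*z^2 + y*z - x
assemble the triple (trace(r) - 2; trace(r a) - x; trace(r b) - y)

x^2*y^2 - x*y*z - x^2 - y^2; x^3*y^2 - 2*x^2*y*z - x*y^2 + x*z^2 + y*z - 2*x; x^2*y - x*z - 2*y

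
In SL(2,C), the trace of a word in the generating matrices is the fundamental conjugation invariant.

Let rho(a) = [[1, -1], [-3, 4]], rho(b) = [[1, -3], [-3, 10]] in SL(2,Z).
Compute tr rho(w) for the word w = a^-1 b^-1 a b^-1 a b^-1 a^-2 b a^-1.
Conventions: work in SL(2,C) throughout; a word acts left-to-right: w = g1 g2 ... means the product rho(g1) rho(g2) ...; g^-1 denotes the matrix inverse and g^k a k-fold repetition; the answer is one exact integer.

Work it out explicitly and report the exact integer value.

rho(a^-1) = [[4, 1], [3, 1]]
... * rho(b^-1) = [[10, 3], [3, 1]]  ->  [[43, 13], [33, 10]]
... * rho(a) = [[1, -1], [-3, 4]]  ->  [[4, 9], [3, 7]]
... * rho(b^-1) = [[10, 3], [3, 1]]  ->  [[67, 21], [51, 16]]
... * rho(a) = [[1, -1], [-3, 4]]  ->  [[4, 17], [3, 13]]
... * rho(b^-1) = [[10, 3], [3, 1]]  ->  [[91, 29], [69, 22]]
... * rho(a^-1) = [[4, 1], [3, 1]]  ->  [[451, 120], [342, 91]]
... * rho(a^-1) = [[4, 1], [3, 1]]  ->  [[2164, 571], [1641, 433]]
... * rho(b) = [[1, -3], [-3, 10]]  ->  [[451, -782], [342, -593]]
... * rho(a^-1) = [[4, 1], [3, 1]]  ->  [[-542, -331], [-411, -251]]
tr = -542 + -251 = -793

-793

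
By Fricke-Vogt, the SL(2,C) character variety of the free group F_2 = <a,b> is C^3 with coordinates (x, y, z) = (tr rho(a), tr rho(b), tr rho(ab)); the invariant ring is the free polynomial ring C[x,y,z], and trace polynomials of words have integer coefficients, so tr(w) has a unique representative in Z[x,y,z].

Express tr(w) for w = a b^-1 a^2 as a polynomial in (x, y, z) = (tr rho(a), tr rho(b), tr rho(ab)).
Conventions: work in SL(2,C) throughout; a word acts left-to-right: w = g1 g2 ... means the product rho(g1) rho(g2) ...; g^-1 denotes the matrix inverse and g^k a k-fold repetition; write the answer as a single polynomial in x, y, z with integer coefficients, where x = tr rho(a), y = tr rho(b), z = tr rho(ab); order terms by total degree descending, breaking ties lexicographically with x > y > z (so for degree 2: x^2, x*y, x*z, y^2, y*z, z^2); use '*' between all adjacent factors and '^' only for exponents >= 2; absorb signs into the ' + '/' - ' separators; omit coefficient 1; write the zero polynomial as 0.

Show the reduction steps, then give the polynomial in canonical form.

x^3*y - x^2*z - 2*x*y + z

so trace(a^2) = trace(a) * trace(a) - trace(1) = x^2 - 2
reduce: trace(a^3) = trace(a) * trace(a^2) - trace(a) = x^3 - 3*x
reduce: trace(b a^2) = trace(a) * trace(b a) - trace(b) = x*z - y
reduce: trace(a^3 b) = trace(a) * trace(b a^2) - trace(b a) = x^2*z - x*y - z
so trace(a b^-1 a^2) = trace(a^3) * trace(b) - trace(a^3 b) = x^3*y - x^2*z - 2*x*y + z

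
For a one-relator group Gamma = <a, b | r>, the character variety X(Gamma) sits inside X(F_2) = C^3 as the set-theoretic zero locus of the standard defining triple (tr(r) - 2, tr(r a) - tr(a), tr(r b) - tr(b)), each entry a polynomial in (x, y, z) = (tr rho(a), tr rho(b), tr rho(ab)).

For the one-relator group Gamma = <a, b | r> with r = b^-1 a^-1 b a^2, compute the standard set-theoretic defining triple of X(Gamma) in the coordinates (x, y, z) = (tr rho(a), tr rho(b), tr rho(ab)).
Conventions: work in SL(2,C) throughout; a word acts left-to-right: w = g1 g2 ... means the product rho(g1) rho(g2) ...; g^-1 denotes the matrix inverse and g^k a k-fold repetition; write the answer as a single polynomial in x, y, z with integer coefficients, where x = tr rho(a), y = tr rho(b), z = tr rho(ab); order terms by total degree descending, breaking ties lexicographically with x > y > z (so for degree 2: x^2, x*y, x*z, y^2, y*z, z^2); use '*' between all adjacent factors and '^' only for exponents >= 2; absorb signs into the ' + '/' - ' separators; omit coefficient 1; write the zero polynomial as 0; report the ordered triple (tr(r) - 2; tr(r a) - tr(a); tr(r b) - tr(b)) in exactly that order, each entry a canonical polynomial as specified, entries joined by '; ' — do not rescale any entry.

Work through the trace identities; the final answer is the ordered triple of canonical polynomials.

next, trace(a^2) = trace(a) * trace(a) - trace(1)   [square of a] = x^2 - 2
trace(a b a) = trace(a) * trace(b a) - trace(b)   [square of a] = x*z - y
trace(a b a^2) = trace(a) * trace(a b a) - trace(a b)   [square of a] = x^2*z - x*y - z
and trace(b a b a) = trace(b a) * trace(b a) - trace(1)   [split at a repeated b] = z^2 - 2
and trace(b a b) = trace(b) * trace(a b) - trace(a)   [square of b] = y*z - x
trace(a b a^2 b) = trace(a) * trace(b a b a) - trace(b a b)   [square of a] = x*z^2 - y*z - x
trace(b a^2 b^-1 a) = trace(a b a^2) * trace(b) - trace(a b a^2 b)   [inverse elimination on b] = x^2*y*z - x*y^2 - x*z^2 + x
next, trace(b^-1 a^-1 b a^2) = trace(b a^2 b^-1) * trace(a) - trace(b a^2 b^-1 a)   [inverse elimination on a] = -x^2*y*z + x^3 + x*y^2 + x*z^2 - 3*x
trace(a^3) = trace(a) * trace(a^2) - trace(a)  (reduce the a square) = x^3 - 3*x
trace(a b a^3) = trace(a) * trace(b a^3) - trace(b a^2)  (reduce the a square) = x^3*z - x^2*y - 2*x*z + y
trace(a b a^3 b) = trace(a) * trace(a b a b a) - trace(a b a b)  (reduce the a square) = x^2*z^2 - x*y*z - x^2 - z^2 + 2
next, trace(b a^3 b^-1 a) = trace(a b a^3) * trace(b) - trace(a b a^3 b)  (eliminate b^-1) = x^3*y*z - x^2*y^2 - x^2*z^2 - x*y*z + x^2 + y^2 + z^2 - 2
trace(b^-1 a^-1 b a^3) = trace(b a^3 b^-1) * trace(a) - trace(b a^3 b^-1 a)  (eliminate a^-1) = -x^3*y*z + x^4 + x^2*y^2 + x^2*z^2 + x*y*z - 4*x^2 - y^2 - z^2 + 2
assemble the triple (trace(r) - 2; trace(r a) - x; trace(r b) - y)

-x^2*y*z + x^3 + x*y^2 + x*z^2 - 3*x - 2; -x^3*y*z + x^4 + x^2*y^2 + x^2*z^2 + x*y*z - 4*x^2 - y^2 - z^2 - x + 2; -y + z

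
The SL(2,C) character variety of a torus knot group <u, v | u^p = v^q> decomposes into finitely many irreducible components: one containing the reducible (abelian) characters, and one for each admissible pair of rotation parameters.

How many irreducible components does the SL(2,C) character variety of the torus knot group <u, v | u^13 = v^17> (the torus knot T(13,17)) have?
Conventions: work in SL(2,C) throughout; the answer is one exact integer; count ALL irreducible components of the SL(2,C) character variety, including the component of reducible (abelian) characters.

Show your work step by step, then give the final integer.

For T(13,17): irreducibility forces the central element u^13 = v^17 to one of +I, -I.
So on each irreducible component the traces are pinned: tr(u) = 2*cos(pi*alpha/13) with 1 <= alpha <= 12, tr(v) = 2*cos(pi*beta/17) with 1 <= beta <= 16.
The two central values (-1)^alpha I and (-1)^beta I must be the same matrix, so alpha and beta share a parity.
Counting: 6 odd alphas x 8 odd betas + 6 even alphas x 8 even betas = 48 + 48 = 96.
Total: 96 irreducible-character components + 1 reducible (abelian) component = 97.

97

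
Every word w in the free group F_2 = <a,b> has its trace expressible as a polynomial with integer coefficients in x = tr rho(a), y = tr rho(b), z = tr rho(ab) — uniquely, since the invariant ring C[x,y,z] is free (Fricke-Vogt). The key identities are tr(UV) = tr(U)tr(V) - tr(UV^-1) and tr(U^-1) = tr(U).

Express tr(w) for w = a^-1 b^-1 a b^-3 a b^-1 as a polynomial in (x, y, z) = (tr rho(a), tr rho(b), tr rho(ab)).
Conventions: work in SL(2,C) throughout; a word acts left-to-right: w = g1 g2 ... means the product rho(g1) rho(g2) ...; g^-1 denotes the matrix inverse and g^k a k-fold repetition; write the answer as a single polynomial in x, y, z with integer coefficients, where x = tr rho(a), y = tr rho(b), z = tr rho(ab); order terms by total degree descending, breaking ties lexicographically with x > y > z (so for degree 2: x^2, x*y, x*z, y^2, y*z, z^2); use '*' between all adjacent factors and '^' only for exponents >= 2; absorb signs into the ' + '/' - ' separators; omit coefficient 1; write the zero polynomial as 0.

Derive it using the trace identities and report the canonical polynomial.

trace(a^2) = trace(a) * trace(a) - trace(1)   [square of a] = x^2 - 2
use: trace(a^2 b) = trace(a) * trace(b a) - trace(b)   [square of a] = x*z - y
use: trace(a b^-1 a) = trace(a^2) * trace(b) - trace(a^2 b)   [inverse elimination on b] = x^2*y - x*z - y
trace(a b a b) = trace(a b) * trace(a b) - trace(1)   [split at a repeated a] = z^2 - 2
use: trace(a b^-1 a b) = trace(a b a) * trace(b) - trace(a b a b)   [inverse elimination on b] = x*y*z - y^2 - z^2 + 2
use: trace(a b^-1 a b^-1) = trace(a b^-1 a) * trace(b) - trace(a b^-1 a b)   [inverse elimination on b] = x^2*y^2 - 2*x*y*z + z^2 - 2
use: trace(a b^-1 a b^-2) = trace(a b^-1 a b^-1) * trace(b) - trace(a b^-1 a)   [inverse elimination on b] = x^2*y^3 - 2*x*y^2*z - x^2*y + y*z^2 + x*z - y
apply: trace(b^-1 a b^-3 a) = trace(a b^-1 a b^-2) * trace(b) - trace(a b^-1 a b^-1)   [inverse elimination on b] = x^2*y^4 - 2*x*y^3*z - 2*x^2*y^2 + y^2*z^2 + 3*x*y*z - y^2 - z^2 + 2
trace(b^-1 a^2 b^-1) = trace(a^2 b^-1) * trace(b) - trace(a^2)   [inverse elimination on b] = x^2*y^2 - x*y*z - x^2 - y^2 + 2
trace(a b^-3 a) = trace(b^-1 a^2 b^-1) * trace(b) - trace(b^-1 a^2)   [inverse elimination on b] = x^2*y^3 - x*y^2*z - 2*x^2*y - y^3 + x*z + 3*y
use: trace(b^-1 a b^-3 a b^-1) = trace(b^-1 a b^-3 a) * trace(b) - trace(b^-1 a b^-3 a b)   [inverse elimination on b] = x^2*y^5 - 2*x*y^4*z - 3*x^2*y^3 + y^3*z^2 + 4*x*y^2*z + 2*x^2*y - y*z^2 - x*z - y
trace(a^3) = trace(a) * trace(a^2) - trace(a)   [square of a] = x^3 - 3*x
trace(a^3 b) = trace(a) * trace(b a^2) - trace(b a)   [square of a] = x^2*z - x*y - z
trace(a b^-1 a^2) = trace(a^3) * trace(b) - trace(a^3 b)   [inverse elimination on b] = x^3*y - x^2*z - 2*x*y + z
trace(b a b) = trace(b) * trace(a b) - trace(a)   [square of b] = y*z - x
trace(a^2 b a b) = trace(a) * trace(b a b a) - trace(b a b)   [square of a] = x*z^2 - y*z - x
trace(a b^-1 a^2 b) = trace(a^2 b a) * trace(b) - trace(a^2 b a b)   [inverse elimination on b] = x^2*y*z - x*y^2 - x*z^2 + x
apply: trace(a^2 b^-1 a b^-1) = trace(a b^-1 a^2) * trace(b) - trace(a b^-1 a^2 b)   [inverse elimination on b] = x^3*y^2 - 2*x^2*y*z - x*y^2 + x*z^2 + y*z - x
trace(b^-2 a^2 b^-1 a) = trace(a^2 b^-1 a b^-1) * trace(b) - trace(a^2 b^-1 a)   [inverse elimination on b] = x^3*y^3 - 2*x^2*y^2*z - x^3*y - x*y^3 + x*y*z^2 + x^2*z + y^2*z + x*y - z
trace(a b^-1 a b^-3 a) = trace(b^-2 a^2 b^-1 a) * trace(b) - trace(b^-2 a^2 b^-1 a b)   [inverse elimination on b] = x^3*y^4 - 2*x^2*y^3*z - 2*x^3*y^2 - x*y^4 + x*y^2*z^2 + 3*x^2*y*z + y^3*z + 2*x*y^2 - x*z^2 - 2*y*z + x
apply: trace(a b a^2 b^-1) = trace(a b a^2) * trace(b) - trace(a b a^2 b)   [inverse elimination on b] = x^2*y*z - x*y^2 - x*z^2 + x
use: trace(a b a^2 b^-2) = trace(a b a^2 b^-1) * trace(b) - trace(a b a^2)   [inverse elimination on b] = x^2*y^2*z - x*y^3 - x*y*z^2 - x^2*z + 2*x*y + z
trace(a b^-3 a b a) = trace(a b a^2 b^-2) * trace(b) - trace(a b a^2 b^-1)   [inverse elimination on b] = x^2*y^3*z - x*y^4 - x*y^2*z^2 - 2*x^2*y*z + 3*x*y^2 + x*z^2 + y*z - x
apply: trace(a b a b a b) = trace(b a b a) * trace(b a) - trace(a b)   [split at a repeated b] = z^3 - 3*z
apply: trace(a b a b a b^-1) = trace(a b a b a) * trace(b) - trace(a b a b a b)   [inverse elimination on b] = x*y*z^2 - y^2*z - z^3 - x*y + 3*z
trace(b^-1 a b a b a b^-1) = trace(a b a b a b^-1) * trace(b) - trace(a b a b a)   [inverse elimination on b] = x*y^2*z^2 - y^3*z - y*z^3 - x*y^2 - x*z^2 + 4*y*z + x
trace(a b^-3 a b a b) = trace(b^-1 a b a b a b^-1) * trace(b) - trace(b^-1 a b a b a)   [inverse elimination on b] = x*y^3*z^2 - y^4*z - y^2*z^3 - x*y^3 - 2*x*y*z^2 + 5*y^2*z + z^3 + 2*x*y - 3*z
apply: trace(a b^-1 a b^-3 a b) = trace(a b^-3 a b a) * trace(b) - trace(a b^-3 a b a b)   [inverse elimination on b] = x^2*y^4*z - x*y^5 - 2*x*y^3*z^2 - 2*x^2*y^2*z + y^4*z + y^2*z^3 + 4*x*y^3 + 3*x*y*z^2 - 4*y^2*z - z^3 - 3*x*y + 3*z
use: trace(b^-1 a b^-3 a b^-1 a) = trace(a b^-1 a b^-3 a) * trace(b) - trace(a b^-1 a b^-3 a b)   [inverse elimination on b] = x^3*y^5 - 3*x^2*y^4*z - 2*x^3*y^3 + 3*x*y^3*z^2 + 5*x^2*y^2*z - y^2*z^3 - 2*x*y^3 - 4*x*y*z^2 + 2*y^2*z + z^3 + 4*x*y - 3*z
trace(a^-1 b^-1 a b^-3 a b^-1) = trace(b^-1 a b^-3 a b^-1) * trace(a) - trace(b^-1 a b^-3 a b^-1 a)   [inverse elimination on a] = x^2*y^4*z - x^3*y^3 - 2*x*y^3*z^2 - x^2*y^2*z + y^2*z^3 + 2*x^3*y + 2*x*y^3 + 3*x*y*z^2 - x^2*z - 2*y^2*z - z^3 - 5*x*y + 3*z

x^2*y^4*z - x^3*y^3 - 2*x*y^3*z^2 - x^2*y^2*z + y^2*z^3 + 2*x^3*y + 2*x*y^3 + 3*x*y*z^2 - x^2*z - 2*y^2*z - z^3 - 5*x*y + 3*z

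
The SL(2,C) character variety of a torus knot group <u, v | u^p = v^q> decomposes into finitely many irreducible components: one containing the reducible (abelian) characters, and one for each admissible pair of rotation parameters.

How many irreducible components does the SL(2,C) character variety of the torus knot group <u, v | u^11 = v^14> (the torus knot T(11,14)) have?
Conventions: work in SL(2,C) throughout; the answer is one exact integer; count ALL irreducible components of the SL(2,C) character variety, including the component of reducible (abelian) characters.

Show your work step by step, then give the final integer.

66

In the torus knot group T(11,14), u^11 = v^14 is central, so an irreducible representation sends it to +I or -I (Schur).
This locks tr(u) to 2*cos(pi*alpha/11), alpha in 1..10, and tr(v) to 2*cos(pi*beta/14), beta in 1..13, on each component of irreducible characters.
Consistency of u^11 = (-1)^alpha I with v^14 = (-1)^beta I forces alpha = beta (mod 2).
Enumerate parity-matched pairs: 5*7 odd-odd plus 5*6 even-even gives 65.
Total: 65 irreducible-character components + 1 reducible (abelian) component = 66.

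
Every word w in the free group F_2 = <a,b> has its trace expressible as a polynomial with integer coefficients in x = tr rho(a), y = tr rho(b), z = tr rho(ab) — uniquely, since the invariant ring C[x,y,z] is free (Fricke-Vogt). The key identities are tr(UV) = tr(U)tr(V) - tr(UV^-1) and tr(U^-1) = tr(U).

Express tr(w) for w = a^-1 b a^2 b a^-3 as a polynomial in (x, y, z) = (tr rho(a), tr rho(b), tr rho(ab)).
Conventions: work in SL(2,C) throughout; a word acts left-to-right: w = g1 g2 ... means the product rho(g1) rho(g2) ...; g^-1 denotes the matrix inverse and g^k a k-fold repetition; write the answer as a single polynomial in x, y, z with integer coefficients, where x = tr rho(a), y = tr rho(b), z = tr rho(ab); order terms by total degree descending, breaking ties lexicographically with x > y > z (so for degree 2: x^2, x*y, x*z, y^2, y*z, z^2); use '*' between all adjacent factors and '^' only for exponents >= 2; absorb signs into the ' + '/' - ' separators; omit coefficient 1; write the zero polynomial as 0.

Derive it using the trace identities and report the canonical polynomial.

x^5*y*z - x^6 - x^4*y^2 - x^4*z^2 - 2*x^3*y*z + 6*x^4 + 3*x^2*y^2 + 2*x^2*z^2 - x*y*z - 9*x^2 - y^2 + 2

tr(a^2 b) = tr(a)*tr(b a) - tr(b)   [square of a] = x*z - y
tr(a^2) = tr(a)*tr(a) - tr(1)   [square of a] = x^2 - 2
tr(b a^2 b) = tr(b)*tr(a^2 b) - tr(a^2)   [square of b] = x*y*z - x^2 - y^2 + 2
tr(b a b a) = tr(a b)*tr(a b) - tr(1)   [split at a repeated a] = z^2 - 2
tr(b a b) = tr(b)*tr(a b) - tr(a)   [square of b] = y*z - x
tr(b a^2 b a) = tr(a)*tr(b a b a) - tr(b a b)   [square of a] = x*z^2 - y*z - x
tr(b a^2 b a^-1) = tr(b a^2 b)*tr(a) - tr(b a^2 b a)   [inverse elimination on a] = x^2*y*z - x^3 - x*y^2 - x*z^2 + y*z + 3*x
tr(b a^2 b a^-2) = tr(b a^2 b a^-1)*tr(a) - tr(b a^2 b)   [inverse elimination on a] = x^3*y*z - x^4 - x^2*y^2 - x^2*z^2 + 4*x^2 + y^2 - 2
tr(b a^2 b a^-3) = tr(b a^2 b a^-2)*tr(a) - tr(b a^2 b a^-1)   [inverse elimination on a] = x^4*y*z - x^5 - x^3*y^2 - x^3*z^2 - x^2*y*z + 5*x^3 + 2*x*y^2 + x*z^2 - y*z - 5*x
tr(a^-1 b a^2 b a^-3) = tr(b a^2 b a^-3)*tr(a) - tr(b a^2 b a^-2)   [inverse elimination on a] = x^5*y*z - x^6 - x^4*y^2 - x^4*z^2 - 2*x^3*y*z + 6*x^4 + 3*x^2*y^2 + 2*x^2*z^2 - x*y*z - 9*x^2 - y^2 + 2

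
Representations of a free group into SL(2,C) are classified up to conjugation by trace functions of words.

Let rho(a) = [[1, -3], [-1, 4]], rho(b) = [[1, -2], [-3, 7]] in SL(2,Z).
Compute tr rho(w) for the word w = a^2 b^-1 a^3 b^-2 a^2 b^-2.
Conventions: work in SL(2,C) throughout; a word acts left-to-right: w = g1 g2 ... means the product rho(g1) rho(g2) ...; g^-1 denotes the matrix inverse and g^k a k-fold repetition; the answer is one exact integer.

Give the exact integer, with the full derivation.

-299240

rho(a) = [[1, -3], [-1, 4]]
... * rho(a) = [[1, -3], [-1, 4]]  ->  [[4, -15], [-5, 19]]
... * rho(b^-1) = [[7, 2], [3, 1]]  ->  [[-17, -7], [22, 9]]
... * rho(a) = [[1, -3], [-1, 4]]  ->  [[-10, 23], [13, -30]]
... * rho(a) = [[1, -3], [-1, 4]]  ->  [[-33, 122], [43, -159]]
... * rho(a) = [[1, -3], [-1, 4]]  ->  [[-155, 587], [202, -765]]
... * rho(b^-1) = [[7, 2], [3, 1]]  ->  [[676, 277], [-881, -361]]
... * rho(b^-1) = [[7, 2], [3, 1]]  ->  [[5563, 1629], [-7250, -2123]]
... * rho(a) = [[1, -3], [-1, 4]]  ->  [[3934, -10173], [-5127, 13258]]
... * rho(a) = [[1, -3], [-1, 4]]  ->  [[14107, -52494], [-18385, 68413]]
... * rho(b^-1) = [[7, 2], [3, 1]]  ->  [[-58733, -24280], [76544, 31643]]
... * rho(b^-1) = [[7, 2], [3, 1]]  ->  [[-483971, -141746], [630737, 184731]]
tr = -483971 + 184731 = -299240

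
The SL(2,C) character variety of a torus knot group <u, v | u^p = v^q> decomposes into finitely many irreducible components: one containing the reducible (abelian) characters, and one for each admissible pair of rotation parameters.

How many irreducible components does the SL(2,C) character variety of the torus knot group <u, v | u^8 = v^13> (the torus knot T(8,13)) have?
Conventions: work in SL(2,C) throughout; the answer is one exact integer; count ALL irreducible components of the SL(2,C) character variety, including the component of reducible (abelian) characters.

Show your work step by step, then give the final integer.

For T(8,13): irreducibility forces the central element u^8 = v^13 to one of +I, -I.
On an irreducible component, tr(u) is locked at 2*cos(pi*alpha/8) for some alpha in 1..7, and tr(v) at 2*cos(pi*beta/13) for some beta in 1..12.
The two central values (-1)^alpha I and (-1)^beta I must be the same matrix, so alpha and beta share a parity.
count pairs: odd alpha (4 choices) x odd beta (6), plus even alpha (3) x even beta (6): 4*6 + 3*6 = 42.
Total: 42 irreducible-character components + 1 reducible (abelian) component = 43.

43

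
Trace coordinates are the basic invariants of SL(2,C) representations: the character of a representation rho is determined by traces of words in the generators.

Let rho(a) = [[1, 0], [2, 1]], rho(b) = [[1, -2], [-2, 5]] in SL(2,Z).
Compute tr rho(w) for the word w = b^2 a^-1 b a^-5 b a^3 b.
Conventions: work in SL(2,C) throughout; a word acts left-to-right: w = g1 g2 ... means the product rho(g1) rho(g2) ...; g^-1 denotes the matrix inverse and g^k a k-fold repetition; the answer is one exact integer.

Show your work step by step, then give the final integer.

-55326

rho(b) = [[1, -2], [-2, 5]]
... * rho(b) = [[1, -2], [-2, 5]]  ->  [[5, -12], [-12, 29]]
... * rho(a^-1) = [[1, 0], [-2, 1]]  ->  [[29, -12], [-70, 29]]
... * rho(b) = [[1, -2], [-2, 5]]  ->  [[53, -118], [-128, 285]]
... * rho(a^-1) = [[1, 0], [-2, 1]]  ->  [[289, -118], [-698, 285]]
... * rho(a^-1) = [[1, 0], [-2, 1]]  ->  [[525, -118], [-1268, 285]]
... * rho(a^-1) = [[1, 0], [-2, 1]]  ->  [[761, -118], [-1838, 285]]
... * rho(a^-1) = [[1, 0], [-2, 1]]  ->  [[997, -118], [-2408, 285]]
... * rho(a^-1) = [[1, 0], [-2, 1]]  ->  [[1233, -118], [-2978, 285]]
... * rho(b) = [[1, -2], [-2, 5]]  ->  [[1469, -3056], [-3548, 7381]]
... * rho(a) = [[1, 0], [2, 1]]  ->  [[-4643, -3056], [11214, 7381]]
... * rho(a) = [[1, 0], [2, 1]]  ->  [[-10755, -3056], [25976, 7381]]
... * rho(a) = [[1, 0], [2, 1]]  ->  [[-16867, -3056], [40738, 7381]]
... * rho(b) = [[1, -2], [-2, 5]]  ->  [[-10755, 18454], [25976, -44571]]
tr = -10755 + -44571 = -55326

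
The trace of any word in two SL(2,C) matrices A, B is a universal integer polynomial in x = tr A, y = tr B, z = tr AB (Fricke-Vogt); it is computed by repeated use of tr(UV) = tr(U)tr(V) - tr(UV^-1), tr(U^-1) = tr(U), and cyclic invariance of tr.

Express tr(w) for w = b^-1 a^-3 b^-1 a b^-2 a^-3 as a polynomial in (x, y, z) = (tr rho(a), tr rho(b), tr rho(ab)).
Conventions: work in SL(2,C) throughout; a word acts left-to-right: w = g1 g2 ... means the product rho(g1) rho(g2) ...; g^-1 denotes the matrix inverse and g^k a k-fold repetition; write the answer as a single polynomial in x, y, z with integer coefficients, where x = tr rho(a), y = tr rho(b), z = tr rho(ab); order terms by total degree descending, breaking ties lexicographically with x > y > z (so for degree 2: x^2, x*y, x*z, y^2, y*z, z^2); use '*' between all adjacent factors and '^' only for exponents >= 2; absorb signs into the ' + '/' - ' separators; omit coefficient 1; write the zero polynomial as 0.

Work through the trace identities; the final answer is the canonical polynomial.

x^5*y^2*z^2 - x^6*y*z - 2*x^4*y^3*z - x^4*y*z^3 + x^5*y^2 + x^3*y^4 + 5*x^4*y*z + x^2*y^3*z + 2*x^2*y*z^3 - 4*x^3*y^2 - x^3*z^2 - x*y^2*z^2 - 4*x^2*y*z - y*z^3 + x*z^2 + 2*y*z + x

tr(a^-1) = tr(a) = x
tr(a^-1 b) = tr(b) tr(a) - tr(b a) = x*y - z
tr(b^-1 a^-1) = tr(a^-1) tr(b) - tr(a^-1 b) = z
apply: tr(b^-2 a^-1) = tr(b^-1 a^-1) tr(b) - tr(b^-1 a^-1 b) = y*z - x
use: tr(a b a) = tr(a) tr(b a) - tr(b) = x*z - y
tr(a b a b) = tr(b a) tr(b a) - tr(1)   [split at repeated b] = z^2 - 2
tr(b^-1 a b a) = tr(a b a) tr(b) - tr(a b a b) = x*y*z - y^2 - z^2 + 2
tr(b a b^-2 a) = tr(b^-1 a b a) tr(b) - tr(b^-1 a b a b) = x*y^2*z - y^3 - y*z^2 - x*z + 3*y
apply: tr(b a b^-2 a^-1) = tr(b a b^-2) tr(a) - tr(b a b^-2 a) = -x*y^2*z + x^2*y + y^3 + y*z^2 - 3*y
use: tr(a b^-2 a^-2 b) = tr(b a b^-2 a^-1) tr(a) - tr(b a b^-2) = -x^2*y^2*z + x^3*y + x*y^3 + x*y*z^2 - 4*x*y + z
tr(a^-2 b^-1 a b^-2) = tr(a b^-2 a^-2) tr(b) - tr(a b^-2 a^-2 b) = x^2*y^2*z - x^3*y - x*y^3 - x*y*z^2 + y^2*z + 3*x*y - z
apply: tr(a^-1 b^-1 a b) = tr(b^-1 a b) tr(a) - tr(b^-1 a b a) = -x*y*z + x^2 + y^2 + z^2 - 2
use: tr(a^-1 b^-1 a b^-1) = tr(a^-1 b^-1 a) tr(b) - tr(a^-1 b^-1 a b) = x*y*z - x^2 - z^2 + 2
tr(a^-1 b^-1 a b^-2) = tr(a^-1 b^-1 a b^-1) tr(b) - tr(a^-1 b^-1 a) = x*y^2*z - x^2*y - y*z^2 + y
tr(a^-2 b^-1 a b^-2 a^-1) = tr(a^-2 b^-1 a b^-2) tr(a) - tr(a^-2 b^-1 a b^-2 a) = x^3*y^2*z - x^4*y - x^2*y^3 - x^2*y*z^2 + 4*x^2*y + y*z^2 - x*z - y
use: tr(b^-1 a b^-1) = tr(b^-1 a) tr(b) - tr(b^-1 a b) = x*y^2 - y*z - x
tr(a^-2 b^-1 a b^-1) = tr(a^-1 b^-1 a b^-1) tr(a) - tr(a^-1 b^-1 a b^-1 a) = x^2*y*z - x^3 - x*y^2 - x*z^2 + y*z + 3*x
tr(a^2) = tr(a) tr(a) - tr(1) = x^2 - 2
tr(a b^-1 a) = tr(a^2) tr(b) - tr(a^2 b) = x^2*y - x*z - y
tr(a b a^2) = tr(a) tr(b a^2) - tr(b a) = x^2*z - x*y - z
tr(a b a^2 b) = tr(a) tr(b a b a) - tr(b a b) = x*z^2 - y*z - x
tr(a b^-1 a b a) = tr(a b a^2) tr(b) - tr(a b a^2 b) = x^2*y*z - x*y^2 - x*z^2 + x
tr(a b a b a b) = tr(b a) tr(b a b a) - tr(b^-1 a^-1)   [split at repeated b] = z^3 - 3*z
apply: tr(a b^-1 a b a b) = tr(a b a b a) tr(b) - tr(a b a b a b) = x*y*z^2 - y^2*z - z^3 - x*y + 3*z
use: tr(b^-1 a b^-1 a b a) = tr(a b^-1 a b a) tr(b) - tr(a b^-1 a b a b) = x^2*y^2*z - x*y^3 - 2*x*y*z^2 + y^2*z + z^3 + 2*x*y - 3*z
tr(a b a^-1 b^-1 a b^-1) = tr(b^-1 a b^-1 a b) tr(a) - tr(b^-1 a b^-1 a b a) = -x^2*y^2*z + x^3*y + x*y^3 + 2*x*y*z^2 - x^2*z - y^2*z - z^3 - 3*x*y + 3*z
use: tr(b^-1 a^2 b a) = tr(a^2 b a) tr(b) - tr(a^2 b a b) = x^2*y*z - x*y^2 - x*z^2 + x
apply: tr(a b a^-1 b^-1 a) = tr(b^-1 a^2 b) tr(a) - tr(b^-1 a^2 b a) = -x^2*y*z + x^3 + x*y^2 + x*z^2 - 3*x
apply: tr(b^-1 a b^-2 a b a^-1) = tr(a b a^-1 b^-1 a b^-1) tr(b) - tr(a b a^-1 b^-1 a) = -x^2*y^3*z + x^3*y^2 + x*y^4 + 2*x*y^2*z^2 - y^3*z - y*z^3 - x^3 - 4*x*y^2 - x*z^2 + 3*y*z + 3*x
apply: tr(a b^-2 a) = tr(b^-1 a^2) tr(b) - tr(b^-1 a^2 b) = x^2*y^2 - x*y*z - x^2 - y^2 + 2
tr(b a^-2 b^-1 a b^-2 a) = tr(b^-1 a b^-2 a b a^-1) tr(a) - tr(b^-1 a b^-2 a b) = -x^3*y^3*z + x^4*y^2 + x^2*y^4 + 2*x^2*y^2*z^2 - x*y^3*z - x*y*z^3 - x^4 - 5*x^2*y^2 - x^2*z^2 + 4*x*y*z + 4*x^2 + y^2 - 2
tr(a^-2 b^-1 a b^-2 a^-1 b) = tr(b a^-2 b^-1 a b^-2) tr(a) - tr(b a^-2 b^-1 a b^-2 a) = x^3*y^3*z - x^4*y^2 - x^2*y^4 - 2*x^2*y^2*z^2 + x^3*y*z + x*y^3*z + x*y*z^3 + 4*x^2*y^2 - 3*x*y*z - x^2 - y^2 + 2
tr(b^-1 a b^-2 a^-1 b^-1 a^-2) = tr(a^-2 b^-1 a b^-2 a^-1) tr(b) - tr(a^-2 b^-1 a b^-2 a^-1 b) = x^2*y^2*z^2 - x^3*y*z - x*y^3*z - x*y*z^3 + y^2*z^2 + 2*x*y*z + x^2 - 2
tr(a b^-1 a^-1 b a) = tr(a^-1 b a^2) tr(b) - tr(a^-1 b a^2 b) = -x^2*y*z + x^3 + x*y^2 + x*z^2 - 3*x
tr(a b^-1 a^-1 b a b) = tr(b a b a b^-1) tr(a) - tr(b a b a b^-1 a) = -x*y*z^2 + x^2*z + y^2*z + z^3 - 3*z
tr(a b^-1 a b^-1 a^-1 b) = tr(a b^-1 a^-1 b a) tr(b) - tr(a b^-1 a^-1 b a b) = -x^2*y^2*z + x^3*y + x*y^3 + 2*x*y*z^2 - x^2*z - y^2*z - z^3 - 3*x*y + 3*z
tr(b^-1 a^-1 b^-1 a b^-1 a) = tr(a b^-1 a b^-1 a^-1) tr(b) - tr(a b^-1 a b^-1 a^-1 b) = x^2*y^2*z - x^3*y - 2*x*y*z^2 + x^2*z + z^3 + 2*x*y - 3*z
tr(b^-1 a^-1 b^-1 a^-1 b^-1 a) = tr(b^-1 a^-1 b^-1 a b^-1) tr(a) - tr(b^-1 a^-1 b^-1 a b^-1 a) = x*y*z^2 - x^2*z - z^3 - x*y + 3*z
tr(b^-1 a b^-2 a^-1 b^-1 a^-1) = tr(b^-1 a^-1 b^-1 a^-1 b^-1 a) tr(b) - tr(b^-1 a^-1 b^-1 a^-1 b^-1 a b) = x*y^2*z^2 - x^2*y*z - y*z^3 - x*y^2 + 2*y*z + x
tr(b^-1 a^-3 b^-1 a b^-2 a^-1) = tr(b^-1 a b^-2 a^-1 b^-1 a^-2) tr(a) - tr(b^-1 a b^-2 a^-1 b^-1 a^-1) = x^3*y^2*z^2 - x^4*y*z - x^2*y^3*z - x^2*y*z^3 + 3*x^2*y*z + y*z^3 + x^3 + x*y^2 - 2*y*z - 3*x
use: tr(a^-3 b^-1 a b) = tr(b^-1 a b a^-2) tr(a) - tr(b^-1 a b a^-1) = -x^3*y*z + x^4 + x^2*y^2 + x^2*z^2 + x*y*z - 4*x^2 - y^2 - z^2 + 2
apply: tr(b^-1 a^-3 b^-1 a) = tr(a^-3 b^-1 a) tr(b) - tr(a^-3 b^-1 a b) = x^3*y*z - x^4 - x^2*y^2 - x^2*z^2 + 4*x^2 + z^2 - 2
apply: tr(b^-1 a^-3 b^-1 a b^-2) = tr(b^-1 a^-3 b^-1 a b^-1) tr(b) - tr(b^-1 a^-3 b^-1 a) = x^3*y^3*z - x^4*y^2 - x^2*y^4 - x^2*y^2*z^2 - x^3*y*z + x^4 + 5*x^2*y^2 + x^2*z^2 + y^2*z^2 - x*y*z - 4*x^2 - y^2 - z^2 + 2
tr(a^-2 b^-1 a^-3 b^-1 a b^-2) = tr(b^-1 a^-3 b^-1 a b^-2 a^-1) tr(a) - tr(b^-1 a^-3 b^-1 a b^-2) = x^4*y^2*z^2 - x^5*y*z - 2*x^3*y^3*z - x^3*y*z^3 + x^4*y^2 + x^2*y^4 + x^2*y^2*z^2 + 4*x^3*y*z + x*y*z^3 - 4*x^2*y^2 - x^2*z^2 - y^2*z^2 - x*y*z + x^2 + y^2 + z^2 - 2
tr(b^-1 a^-3 b^-1 a b^-2 a^-3) = tr(a^-2 b^-1 a^-3 b^-1 a b^-2) tr(a) - tr(a^-2 b^-1 a^-3 b^-1 a b^-2 a) = x^5*y^2*z^2 - x^6*y*z - 2*x^4*y^3*z - x^4*y*z^3 + x^5*y^2 + x^3*y^4 + 5*x^4*y*z + x^2*y^3*z + 2*x^2*y*z^3 - 4*x^3*y^2 - x^3*z^2 - x*y^2*z^2 - 4*x^2*y*z - y*z^3 + x*z^2 + 2*y*z + x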